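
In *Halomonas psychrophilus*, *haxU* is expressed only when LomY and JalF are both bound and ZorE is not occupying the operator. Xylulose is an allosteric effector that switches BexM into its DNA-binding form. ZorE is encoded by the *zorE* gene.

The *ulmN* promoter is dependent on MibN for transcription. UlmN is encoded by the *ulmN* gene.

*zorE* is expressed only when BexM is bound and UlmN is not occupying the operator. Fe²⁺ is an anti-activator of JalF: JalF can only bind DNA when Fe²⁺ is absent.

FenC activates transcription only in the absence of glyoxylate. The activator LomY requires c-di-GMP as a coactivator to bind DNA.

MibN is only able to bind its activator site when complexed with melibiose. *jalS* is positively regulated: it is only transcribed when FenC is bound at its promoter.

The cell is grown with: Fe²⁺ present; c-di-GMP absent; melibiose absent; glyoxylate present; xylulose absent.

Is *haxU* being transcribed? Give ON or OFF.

Melibiose is absent, so MibN is inactive.
Required activator MibN is absent, so *ulmN* is not transcribed.
So UlmN is not produced.
Xylulose is absent, so BexM is inactive.
Required activator BexM is absent, so *zorE* is not transcribed.
So ZorE is not produced.
c-di-GMP is absent, so LomY is inactive.
Fe²⁺ is present, so JalF is inactive.
Required activator LomY is absent, so *haxU* is not transcribed.

OFF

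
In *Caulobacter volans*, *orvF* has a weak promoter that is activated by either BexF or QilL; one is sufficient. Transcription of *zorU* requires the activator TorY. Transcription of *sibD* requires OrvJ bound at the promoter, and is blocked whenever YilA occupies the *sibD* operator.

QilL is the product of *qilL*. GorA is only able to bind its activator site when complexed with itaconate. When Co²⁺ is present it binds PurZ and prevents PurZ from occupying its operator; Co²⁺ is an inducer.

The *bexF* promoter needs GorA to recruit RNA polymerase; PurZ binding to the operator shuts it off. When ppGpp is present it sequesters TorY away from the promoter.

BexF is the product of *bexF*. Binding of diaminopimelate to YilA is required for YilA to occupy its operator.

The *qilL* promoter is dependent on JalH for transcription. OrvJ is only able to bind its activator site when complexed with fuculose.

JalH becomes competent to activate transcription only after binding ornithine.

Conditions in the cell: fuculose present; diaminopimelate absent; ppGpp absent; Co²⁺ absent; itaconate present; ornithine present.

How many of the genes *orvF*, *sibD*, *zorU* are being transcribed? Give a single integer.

3

Itaconate is present, so GorA is active.
Co²⁺ is absent, so PurZ is active.
With repressor PurZ bound, *bexF* is not transcribed.
So BexF is not produced.
Ornithine is present, so JalH is active.
No repressor is bound and JalH is active, so *qilL* is transcribed.
So QilL is produced and active.
Activator QilL is present, so *orvF* is transcribed.
→ *orvF* is ON.
Fuculose is present, so OrvJ is active.
Diaminopimelate is absent, so YilA is inactive.
No repressor is bound and OrvJ is active, so *sibD* is transcribed.
→ *sibD* is ON.
ppGpp is absent, so TorY is active.
No repressor is bound and TorY is active, so *zorU* is transcribed.
→ *zorU* is ON.
3 of the 3 genes are transcribed.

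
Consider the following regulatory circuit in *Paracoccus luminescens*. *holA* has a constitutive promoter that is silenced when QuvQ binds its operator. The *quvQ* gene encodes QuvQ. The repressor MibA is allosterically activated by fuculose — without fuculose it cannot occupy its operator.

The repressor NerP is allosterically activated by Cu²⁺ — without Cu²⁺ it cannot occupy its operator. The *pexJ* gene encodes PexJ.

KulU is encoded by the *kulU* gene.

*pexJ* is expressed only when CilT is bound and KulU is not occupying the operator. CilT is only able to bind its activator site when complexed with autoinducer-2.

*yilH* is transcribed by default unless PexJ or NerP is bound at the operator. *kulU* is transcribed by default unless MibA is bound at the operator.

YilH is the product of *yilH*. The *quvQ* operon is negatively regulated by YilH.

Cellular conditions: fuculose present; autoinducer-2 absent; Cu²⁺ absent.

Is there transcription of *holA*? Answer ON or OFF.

Fuculose is present, so MibA is active.
With repressor MibA bound, *kulU* is not transcribed.
So KulU is not produced.
Autoinducer-2 is absent, so CilT is inactive.
Required activator CilT is absent, so *pexJ* is not transcribed.
So PexJ is not produced.
Cu²⁺ is absent, so NerP is inactive.
With no repressor bound, *yilH* is transcribed.
So YilH is produced and active.
With repressor YilH bound, *quvQ* is not transcribed.
So QuvQ is not produced.
With no repressor bound, *holA* is transcribed.

ON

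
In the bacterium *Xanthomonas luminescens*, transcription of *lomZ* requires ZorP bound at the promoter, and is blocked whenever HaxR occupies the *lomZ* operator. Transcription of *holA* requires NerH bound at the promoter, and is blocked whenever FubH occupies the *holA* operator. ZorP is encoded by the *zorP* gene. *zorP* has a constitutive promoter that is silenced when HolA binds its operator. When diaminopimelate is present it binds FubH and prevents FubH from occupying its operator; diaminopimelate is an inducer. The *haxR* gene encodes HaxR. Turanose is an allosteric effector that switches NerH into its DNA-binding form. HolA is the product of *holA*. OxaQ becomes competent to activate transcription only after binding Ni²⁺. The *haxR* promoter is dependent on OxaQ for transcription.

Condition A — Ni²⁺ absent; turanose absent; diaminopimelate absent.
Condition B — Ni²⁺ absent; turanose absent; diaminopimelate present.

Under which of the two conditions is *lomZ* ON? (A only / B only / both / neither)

Condition A:
Ni²⁺ is absent, so OxaQ is inactive.
Required activator OxaQ is absent, so *haxR* is not transcribed.
So HaxR is not produced.
Turanose is absent, so NerH is inactive.
Diaminopimelate is absent, so FubH is active.
With repressor FubH bound, *holA* is not transcribed.
So HolA is not produced.
With no repressor bound, *zorP* is transcribed.
So ZorP is produced and active.
No repressor is bound and ZorP is active, so *lomZ* is transcribed.
→ *lomZ* is ON in A.
Condition B:
Ni²⁺ is absent, so OxaQ is inactive.
Required activator OxaQ is absent, so *haxR* is not transcribed.
So HaxR is not produced.
Turanose is absent, so NerH is inactive.
Diaminopimelate is present, so FubH is inactive.
Required activator NerH is absent, so *holA* is not transcribed.
So HolA is not produced.
With no repressor bound, *zorP* is transcribed.
So ZorP is produced and active.
No repressor is bound and ZorP is active, so *lomZ* is transcribed.
→ *lomZ* is ON in B.

both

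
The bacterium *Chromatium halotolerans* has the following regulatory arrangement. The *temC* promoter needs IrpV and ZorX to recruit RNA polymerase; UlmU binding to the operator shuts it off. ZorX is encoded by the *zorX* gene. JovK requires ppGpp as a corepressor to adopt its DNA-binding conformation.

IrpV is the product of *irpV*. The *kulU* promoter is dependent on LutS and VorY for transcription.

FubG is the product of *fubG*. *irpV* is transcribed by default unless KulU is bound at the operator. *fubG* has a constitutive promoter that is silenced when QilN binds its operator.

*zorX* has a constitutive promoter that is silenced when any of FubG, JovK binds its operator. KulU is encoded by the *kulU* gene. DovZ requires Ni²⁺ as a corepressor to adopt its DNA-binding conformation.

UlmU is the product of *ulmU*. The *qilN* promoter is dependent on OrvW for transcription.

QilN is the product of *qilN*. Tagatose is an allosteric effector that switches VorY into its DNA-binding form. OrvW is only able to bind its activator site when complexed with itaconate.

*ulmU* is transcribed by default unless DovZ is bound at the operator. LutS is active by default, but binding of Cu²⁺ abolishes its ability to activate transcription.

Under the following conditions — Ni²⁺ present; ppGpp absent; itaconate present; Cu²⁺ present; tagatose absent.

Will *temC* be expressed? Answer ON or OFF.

ON

Ni²⁺ is present, so DovZ is active.
With repressor DovZ bound, *ulmU* is not transcribed.
So UlmU is not produced.
Cu²⁺ is present, so LutS is inactive.
Tagatose is absent, so VorY is inactive.
Required activator LutS is absent, so *kulU* is not transcribed.
So KulU is not produced.
With no repressor bound, *irpV* is transcribed.
So IrpV is produced and active.
Itaconate is present, so OrvW is active.
No repressor is bound and OrvW is active, so *qilN* is transcribed.
So QilN is produced and active.
With repressor QilN bound, *fubG* is not transcribed.
So FubG is not produced.
ppGpp is absent, so JovK is inactive.
With no repressor bound, *zorX* is transcribed.
So ZorX is produced and active.
No repressor is bound and IrpV and ZorX are active, so *temC* is transcribed.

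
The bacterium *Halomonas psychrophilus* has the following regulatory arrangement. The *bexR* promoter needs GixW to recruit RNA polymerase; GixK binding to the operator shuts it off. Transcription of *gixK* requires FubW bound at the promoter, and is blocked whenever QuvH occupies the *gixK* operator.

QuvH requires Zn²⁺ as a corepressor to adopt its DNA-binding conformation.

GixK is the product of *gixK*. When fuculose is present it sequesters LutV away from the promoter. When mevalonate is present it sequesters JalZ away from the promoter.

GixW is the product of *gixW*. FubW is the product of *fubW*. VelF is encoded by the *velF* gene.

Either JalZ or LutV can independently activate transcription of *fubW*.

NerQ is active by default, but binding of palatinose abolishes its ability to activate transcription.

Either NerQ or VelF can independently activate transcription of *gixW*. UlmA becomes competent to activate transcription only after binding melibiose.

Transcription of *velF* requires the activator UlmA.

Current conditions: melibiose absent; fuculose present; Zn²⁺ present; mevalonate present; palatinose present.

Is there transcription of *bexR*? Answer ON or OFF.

OFF

Palatinose is present, so NerQ is inactive.
Melibiose is absent, so UlmA is inactive.
Required activator UlmA is absent, so *velF* is not transcribed.
So VelF is not produced.
No activator is available at the *gixW* promoter, so *gixW* is not transcribed.
So GixW is not produced.
Zn²⁺ is present, so QuvH is active.
Mevalonate is present, so JalZ is inactive.
Fuculose is present, so LutV is inactive.
No activator is available at the *fubW* promoter, so *fubW* is not transcribed.
So FubW is not produced.
With repressor QuvH bound, *gixK* is not transcribed.
So GixK is not produced.
Required activator GixW is absent, so *bexR* is not transcribed.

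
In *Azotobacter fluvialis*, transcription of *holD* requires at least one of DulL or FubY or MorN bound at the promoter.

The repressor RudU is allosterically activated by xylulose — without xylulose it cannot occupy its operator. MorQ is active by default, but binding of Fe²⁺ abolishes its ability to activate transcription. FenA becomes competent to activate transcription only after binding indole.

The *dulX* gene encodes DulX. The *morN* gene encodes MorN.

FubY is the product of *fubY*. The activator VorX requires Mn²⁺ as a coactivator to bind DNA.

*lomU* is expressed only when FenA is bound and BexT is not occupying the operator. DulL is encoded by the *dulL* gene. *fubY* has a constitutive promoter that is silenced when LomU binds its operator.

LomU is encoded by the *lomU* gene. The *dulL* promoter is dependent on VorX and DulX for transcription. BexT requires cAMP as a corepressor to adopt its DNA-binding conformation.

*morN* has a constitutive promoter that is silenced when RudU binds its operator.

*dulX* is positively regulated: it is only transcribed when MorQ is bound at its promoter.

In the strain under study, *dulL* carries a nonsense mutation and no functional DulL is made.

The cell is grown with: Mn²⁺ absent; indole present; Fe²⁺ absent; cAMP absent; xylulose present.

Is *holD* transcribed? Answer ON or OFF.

OFF

DulL is non-functional in this strain, so it has no effect.
Indole is present, so FenA is active.
cAMP is absent, so BexT is inactive.
No repressor is bound and FenA is active, so *lomU* is transcribed.
So LomU is produced and active.
With repressor LomU bound, *fubY* is not transcribed.
So FubY is not produced.
Xylulose is present, so RudU is active.
With repressor RudU bound, *morN* is not transcribed.
So MorN is not produced.
No activator is available at the *holD* promoter, so *holD* is not transcribed.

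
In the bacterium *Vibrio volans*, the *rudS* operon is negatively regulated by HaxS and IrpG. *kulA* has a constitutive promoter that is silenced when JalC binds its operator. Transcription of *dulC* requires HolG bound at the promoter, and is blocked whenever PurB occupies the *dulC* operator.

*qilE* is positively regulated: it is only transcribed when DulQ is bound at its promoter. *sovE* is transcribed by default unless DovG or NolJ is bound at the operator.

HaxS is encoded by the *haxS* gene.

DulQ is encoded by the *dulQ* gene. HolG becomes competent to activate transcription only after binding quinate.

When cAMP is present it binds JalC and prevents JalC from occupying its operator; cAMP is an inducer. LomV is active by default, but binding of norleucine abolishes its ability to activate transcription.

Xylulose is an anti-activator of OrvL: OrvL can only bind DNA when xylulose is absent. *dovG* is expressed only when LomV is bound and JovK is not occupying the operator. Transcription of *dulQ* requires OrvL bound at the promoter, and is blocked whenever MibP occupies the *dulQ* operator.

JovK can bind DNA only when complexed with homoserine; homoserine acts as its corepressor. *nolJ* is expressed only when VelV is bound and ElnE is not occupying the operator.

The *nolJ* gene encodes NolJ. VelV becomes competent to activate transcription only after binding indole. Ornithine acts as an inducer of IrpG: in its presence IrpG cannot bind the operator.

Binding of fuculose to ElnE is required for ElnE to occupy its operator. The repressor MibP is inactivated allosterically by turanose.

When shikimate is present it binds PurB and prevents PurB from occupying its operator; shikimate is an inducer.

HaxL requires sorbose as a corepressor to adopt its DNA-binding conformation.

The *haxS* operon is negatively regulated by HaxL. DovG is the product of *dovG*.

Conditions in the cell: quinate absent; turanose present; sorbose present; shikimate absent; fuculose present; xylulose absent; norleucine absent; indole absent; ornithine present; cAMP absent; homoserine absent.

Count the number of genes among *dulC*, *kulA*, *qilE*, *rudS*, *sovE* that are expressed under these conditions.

2

Shikimate is absent, so PurB is active.
Quinate is absent, so HolG is inactive.
With repressor PurB bound, *dulC* is not transcribed.
→ *dulC* is OFF.
cAMP is absent, so JalC is active.
With repressor JalC bound, *kulA* is not transcribed.
→ *kulA* is OFF.
Turanose is present, so MibP is inactive.
Xylulose is absent, so OrvL is active.
No repressor is bound and OrvL is active, so *dulQ* is transcribed.
So DulQ is produced and active.
No repressor is bound and DulQ is active, so *qilE* is transcribed.
→ *qilE* is ON.
Sorbose is present, so HaxL is active.
With repressor HaxL bound, *haxS* is not transcribed.
So HaxS is not produced.
Ornithine is present, so IrpG is inactive.
With no repressor bound, *rudS* is transcribed.
→ *rudS* is ON.
Norleucine is absent, so LomV is active.
Homoserine is absent, so JovK is inactive.
No repressor is bound and LomV is active, so *dovG* is transcribed.
So DovG is produced and active.
Indole is absent, so VelV is inactive.
Fuculose is present, so ElnE is active.
With repressor ElnE bound, *nolJ* is not transcribed.
So NolJ is not produced.
With repressor DovG bound, *sovE* is not transcribed.
→ *sovE* is OFF.
2 of the 5 genes are transcribed.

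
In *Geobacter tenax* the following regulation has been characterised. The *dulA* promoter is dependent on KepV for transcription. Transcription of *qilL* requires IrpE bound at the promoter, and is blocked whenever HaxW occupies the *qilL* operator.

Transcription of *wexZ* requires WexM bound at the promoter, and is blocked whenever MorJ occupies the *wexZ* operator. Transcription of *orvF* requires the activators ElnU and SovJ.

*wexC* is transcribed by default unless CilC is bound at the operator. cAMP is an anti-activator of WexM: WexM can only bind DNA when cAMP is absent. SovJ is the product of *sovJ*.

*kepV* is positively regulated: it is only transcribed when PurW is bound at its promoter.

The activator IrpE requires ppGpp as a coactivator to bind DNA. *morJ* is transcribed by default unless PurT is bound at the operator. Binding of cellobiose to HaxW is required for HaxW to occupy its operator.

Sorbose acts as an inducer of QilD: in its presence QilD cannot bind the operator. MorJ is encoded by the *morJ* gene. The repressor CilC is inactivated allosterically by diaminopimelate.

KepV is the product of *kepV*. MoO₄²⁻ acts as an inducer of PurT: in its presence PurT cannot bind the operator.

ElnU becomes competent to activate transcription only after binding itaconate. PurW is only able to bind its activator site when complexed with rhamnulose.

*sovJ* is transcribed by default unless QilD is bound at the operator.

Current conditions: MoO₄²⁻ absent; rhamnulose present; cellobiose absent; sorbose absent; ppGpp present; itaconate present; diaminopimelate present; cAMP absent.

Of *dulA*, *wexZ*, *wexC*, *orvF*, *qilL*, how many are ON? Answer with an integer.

4

Rhamnulose is present, so PurW is active.
No repressor is bound and PurW is active, so *kepV* is transcribed.
So KepV is produced and active.
No repressor is bound and KepV is active, so *dulA* is transcribed.
→ *dulA* is ON.
cAMP is absent, so WexM is active.
MoO₄²⁻ is absent, so PurT is active.
With repressor PurT bound, *morJ* is not transcribed.
So MorJ is not produced.
No repressor is bound and WexM is active, so *wexZ* is transcribed.
→ *wexZ* is ON.
Diaminopimelate is present, so CilC is inactive.
With no repressor bound, *wexC* is transcribed.
→ *wexC* is ON.
Itaconate is present, so ElnU is active.
Sorbose is absent, so QilD is active.
With repressor QilD bound, *sovJ* is not transcribed.
So SovJ is not produced.
Required activator SovJ is absent, so *orvF* is not transcribed.
→ *orvF* is OFF.
Cellobiose is absent, so HaxW is inactive.
ppGpp is present, so IrpE is active.
No repressor is bound and IrpE is active, so *qilL* is transcribed.
→ *qilL* is ON.
4 of the 5 genes are transcribed.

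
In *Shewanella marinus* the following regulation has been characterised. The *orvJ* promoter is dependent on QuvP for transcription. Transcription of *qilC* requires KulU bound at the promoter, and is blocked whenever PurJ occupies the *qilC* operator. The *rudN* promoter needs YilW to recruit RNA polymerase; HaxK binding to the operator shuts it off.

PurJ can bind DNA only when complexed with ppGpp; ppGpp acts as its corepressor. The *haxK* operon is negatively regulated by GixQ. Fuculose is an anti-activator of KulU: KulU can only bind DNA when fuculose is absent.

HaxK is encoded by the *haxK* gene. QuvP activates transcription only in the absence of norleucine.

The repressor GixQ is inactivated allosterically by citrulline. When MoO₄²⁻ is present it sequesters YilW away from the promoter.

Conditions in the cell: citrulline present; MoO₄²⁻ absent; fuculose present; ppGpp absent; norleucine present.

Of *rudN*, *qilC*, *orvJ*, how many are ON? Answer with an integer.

Citrulline is present, so GixQ is inactive.
With no repressor bound, *haxK* is transcribed.
So HaxK is produced and active.
MoO₄²⁻ is absent, so YilW is active.
With repressor HaxK bound, *rudN* is not transcribed.
→ *rudN* is OFF.
ppGpp is absent, so PurJ is inactive.
Fuculose is present, so KulU is inactive.
Required activator KulU is absent, so *qilC* is not transcribed.
→ *qilC* is OFF.
Norleucine is present, so QuvP is inactive.
Required activator QuvP is absent, so *orvJ* is not transcribed.
→ *orvJ* is OFF.
0 of the 3 genes are transcribed.

0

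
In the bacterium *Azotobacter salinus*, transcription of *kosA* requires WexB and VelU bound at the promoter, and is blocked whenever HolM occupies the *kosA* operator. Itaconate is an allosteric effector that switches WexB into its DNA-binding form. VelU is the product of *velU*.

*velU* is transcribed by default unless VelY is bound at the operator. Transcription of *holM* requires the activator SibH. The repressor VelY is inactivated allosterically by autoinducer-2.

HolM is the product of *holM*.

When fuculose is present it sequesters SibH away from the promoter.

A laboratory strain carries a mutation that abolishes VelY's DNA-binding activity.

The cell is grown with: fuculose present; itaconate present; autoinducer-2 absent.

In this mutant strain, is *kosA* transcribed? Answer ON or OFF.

ON

Itaconate is present, so WexB is active.
VelY is non-functional in this strain, so it has no effect.
With no repressor bound, *velU* is transcribed.
So VelU is produced and active.
Fuculose is present, so SibH is inactive.
Required activator SibH is absent, so *holM* is not transcribed.
So HolM is not produced.
No repressor is bound and WexB and VelU are active, so *kosA* is transcribed.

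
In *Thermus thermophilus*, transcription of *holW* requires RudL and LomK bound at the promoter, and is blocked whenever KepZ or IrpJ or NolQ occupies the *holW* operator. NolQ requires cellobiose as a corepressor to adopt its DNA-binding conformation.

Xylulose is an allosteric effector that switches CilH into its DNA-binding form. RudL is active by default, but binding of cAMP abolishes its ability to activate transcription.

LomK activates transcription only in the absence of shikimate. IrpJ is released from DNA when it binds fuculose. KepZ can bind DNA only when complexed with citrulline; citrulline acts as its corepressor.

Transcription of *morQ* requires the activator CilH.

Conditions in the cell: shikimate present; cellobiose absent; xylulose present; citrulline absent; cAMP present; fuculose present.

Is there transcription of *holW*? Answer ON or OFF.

Citrulline is absent, so KepZ is inactive.
Fuculose is present, so IrpJ is inactive.
cAMP is present, so RudL is inactive.
Cellobiose is absent, so NolQ is inactive.
Shikimate is present, so LomK is inactive.
Required activator RudL is absent, so *holW* is not transcribed.

OFF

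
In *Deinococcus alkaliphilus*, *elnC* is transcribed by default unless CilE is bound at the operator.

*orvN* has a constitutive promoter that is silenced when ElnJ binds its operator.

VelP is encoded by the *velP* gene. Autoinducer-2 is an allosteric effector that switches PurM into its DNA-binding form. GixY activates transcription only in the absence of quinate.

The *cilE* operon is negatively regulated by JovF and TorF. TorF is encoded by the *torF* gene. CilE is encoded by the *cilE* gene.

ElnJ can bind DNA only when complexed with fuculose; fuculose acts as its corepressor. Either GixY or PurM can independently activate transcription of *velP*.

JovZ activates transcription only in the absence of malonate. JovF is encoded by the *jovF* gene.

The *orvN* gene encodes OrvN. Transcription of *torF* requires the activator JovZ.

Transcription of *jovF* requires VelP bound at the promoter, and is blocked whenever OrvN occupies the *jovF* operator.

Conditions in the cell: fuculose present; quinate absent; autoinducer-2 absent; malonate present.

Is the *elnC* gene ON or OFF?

ON

Fuculose is present, so ElnJ is active.
With repressor ElnJ bound, *orvN* is not transcribed.
So OrvN is not produced.
Quinate is absent, so GixY is active.
Autoinducer-2 is absent, so PurM is inactive.
Activator GixY is present, so *velP* is transcribed.
So VelP is produced and active.
No repressor is bound and VelP is active, so *jovF* is transcribed.
So JovF is produced and active.
Malonate is present, so JovZ is inactive.
Required activator JovZ is absent, so *torF* is not transcribed.
So TorF is not produced.
With repressor JovF bound, *cilE* is not transcribed.
So CilE is not produced.
With no repressor bound, *elnC* is transcribed.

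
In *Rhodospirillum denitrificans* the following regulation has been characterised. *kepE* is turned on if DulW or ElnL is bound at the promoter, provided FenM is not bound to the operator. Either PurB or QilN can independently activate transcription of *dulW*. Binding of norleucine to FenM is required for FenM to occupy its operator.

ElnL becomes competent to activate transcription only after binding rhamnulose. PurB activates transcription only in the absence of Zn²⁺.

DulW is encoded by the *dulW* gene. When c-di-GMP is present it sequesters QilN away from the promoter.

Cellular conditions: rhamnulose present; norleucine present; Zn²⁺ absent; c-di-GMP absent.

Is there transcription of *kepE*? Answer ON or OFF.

OFF

Zn²⁺ is absent, so PurB is active.
c-di-GMP is absent, so QilN is active.
Activator PurB is present, so *dulW* is transcribed.
So DulW is produced and active.
Rhamnulose is present, so ElnL is active.
Norleucine is present, so FenM is active.
With repressor FenM bound, *kepE* is not transcribed.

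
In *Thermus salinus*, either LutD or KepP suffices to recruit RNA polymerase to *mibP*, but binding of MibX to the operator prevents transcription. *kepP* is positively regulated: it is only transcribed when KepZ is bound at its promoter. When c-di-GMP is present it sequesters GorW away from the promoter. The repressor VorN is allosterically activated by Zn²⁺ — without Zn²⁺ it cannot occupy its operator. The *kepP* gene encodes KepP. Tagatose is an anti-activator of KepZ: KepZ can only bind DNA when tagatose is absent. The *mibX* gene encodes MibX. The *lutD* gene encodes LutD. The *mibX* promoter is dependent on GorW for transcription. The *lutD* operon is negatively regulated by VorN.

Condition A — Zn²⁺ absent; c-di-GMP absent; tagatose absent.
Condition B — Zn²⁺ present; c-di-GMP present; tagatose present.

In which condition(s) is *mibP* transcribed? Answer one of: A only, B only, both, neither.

neither

Condition A:
Zn²⁺ is absent, so VorN is inactive.
With no repressor bound, *lutD* is transcribed.
So LutD is produced and active.
c-di-GMP is absent, so GorW is active.
No repressor is bound and GorW is active, so *mibX* is transcribed.
So MibX is produced and active.
Tagatose is absent, so KepZ is active.
No repressor is bound and KepZ is active, so *kepP* is transcribed.
So KepP is produced and active.
With repressor MibX bound, *mibP* is not transcribed.
→ *mibP* is OFF in A.
Condition B:
Zn²⁺ is present, so VorN is active.
With repressor VorN bound, *lutD* is not transcribed.
So LutD is not produced.
c-di-GMP is present, so GorW is inactive.
Required activator GorW is absent, so *mibX* is not transcribed.
So MibX is not produced.
Tagatose is present, so KepZ is inactive.
Required activator KepZ is absent, so *kepP* is not transcribed.
So KepP is not produced.
No activator is available at the *mibP* promoter, so *mibP* is not transcribed.
→ *mibP* is OFF in B.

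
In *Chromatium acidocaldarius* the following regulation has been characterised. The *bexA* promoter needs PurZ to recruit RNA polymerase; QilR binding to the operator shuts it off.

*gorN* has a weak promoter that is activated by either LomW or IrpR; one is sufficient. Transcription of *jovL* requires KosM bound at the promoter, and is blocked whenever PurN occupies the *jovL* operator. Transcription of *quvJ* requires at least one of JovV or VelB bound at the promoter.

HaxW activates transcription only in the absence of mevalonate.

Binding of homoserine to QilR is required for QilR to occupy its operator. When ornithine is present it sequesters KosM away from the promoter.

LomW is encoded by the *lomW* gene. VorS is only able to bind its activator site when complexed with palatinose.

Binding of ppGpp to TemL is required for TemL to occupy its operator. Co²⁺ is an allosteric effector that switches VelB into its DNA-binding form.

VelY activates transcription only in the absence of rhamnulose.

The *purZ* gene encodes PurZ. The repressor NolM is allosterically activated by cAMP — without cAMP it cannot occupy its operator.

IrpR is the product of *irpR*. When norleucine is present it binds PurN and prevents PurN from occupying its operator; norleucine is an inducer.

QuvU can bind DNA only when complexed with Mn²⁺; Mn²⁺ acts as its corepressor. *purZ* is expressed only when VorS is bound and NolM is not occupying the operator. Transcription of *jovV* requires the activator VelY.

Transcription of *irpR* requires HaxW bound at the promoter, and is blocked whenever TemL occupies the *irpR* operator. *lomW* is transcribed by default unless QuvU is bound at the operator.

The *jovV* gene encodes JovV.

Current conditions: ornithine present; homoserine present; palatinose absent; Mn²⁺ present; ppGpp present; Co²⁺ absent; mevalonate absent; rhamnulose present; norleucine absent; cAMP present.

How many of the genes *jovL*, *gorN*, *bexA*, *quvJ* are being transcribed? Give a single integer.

Ornithine is present, so KosM is inactive.
Norleucine is absent, so PurN is active.
With repressor PurN bound, *jovL* is not transcribed.
→ *jovL* is OFF.
Mn²⁺ is present, so QuvU is active.
With repressor QuvU bound, *lomW* is not transcribed.
So LomW is not produced.
Mevalonate is absent, so HaxW is active.
ppGpp is present, so TemL is active.
With repressor TemL bound, *irpR* is not transcribed.
So IrpR is not produced.
No activator is available at the *gorN* promoter, so *gorN* is not transcribed.
→ *gorN* is OFF.
Homoserine is present, so QilR is active.
Palatinose is absent, so VorS is inactive.
cAMP is present, so NolM is active.
With repressor NolM bound, *purZ* is not transcribed.
So PurZ is not produced.
With repressor QilR bound, *bexA* is not transcribed.
→ *bexA* is OFF.
Rhamnulose is present, so VelY is inactive.
Required activator VelY is absent, so *jovV* is not transcribed.
So JovV is not produced.
Co²⁺ is absent, so VelB is inactive.
No activator is available at the *quvJ* promoter, so *quvJ* is not transcribed.
→ *quvJ* is OFF.
0 of the 4 genes are transcribed.

0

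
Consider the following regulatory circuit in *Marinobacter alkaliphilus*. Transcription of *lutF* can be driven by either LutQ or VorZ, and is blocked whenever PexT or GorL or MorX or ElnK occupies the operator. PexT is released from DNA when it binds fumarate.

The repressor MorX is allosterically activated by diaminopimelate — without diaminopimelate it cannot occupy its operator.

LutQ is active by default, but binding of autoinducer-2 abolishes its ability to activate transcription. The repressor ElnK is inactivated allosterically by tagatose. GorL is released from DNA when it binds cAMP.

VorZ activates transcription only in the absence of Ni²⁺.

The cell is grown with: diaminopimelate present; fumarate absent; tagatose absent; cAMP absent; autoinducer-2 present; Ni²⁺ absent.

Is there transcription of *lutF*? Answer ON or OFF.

OFF

Fumarate is absent, so PexT is active.
Autoinducer-2 is present, so LutQ is inactive.
cAMP is absent, so GorL is active.
Diaminopimelate is present, so MorX is active.
Ni²⁺ is absent, so VorZ is active.
Tagatose is absent, so ElnK is active.
With repressor PexT bound, *lutF* is not transcribed.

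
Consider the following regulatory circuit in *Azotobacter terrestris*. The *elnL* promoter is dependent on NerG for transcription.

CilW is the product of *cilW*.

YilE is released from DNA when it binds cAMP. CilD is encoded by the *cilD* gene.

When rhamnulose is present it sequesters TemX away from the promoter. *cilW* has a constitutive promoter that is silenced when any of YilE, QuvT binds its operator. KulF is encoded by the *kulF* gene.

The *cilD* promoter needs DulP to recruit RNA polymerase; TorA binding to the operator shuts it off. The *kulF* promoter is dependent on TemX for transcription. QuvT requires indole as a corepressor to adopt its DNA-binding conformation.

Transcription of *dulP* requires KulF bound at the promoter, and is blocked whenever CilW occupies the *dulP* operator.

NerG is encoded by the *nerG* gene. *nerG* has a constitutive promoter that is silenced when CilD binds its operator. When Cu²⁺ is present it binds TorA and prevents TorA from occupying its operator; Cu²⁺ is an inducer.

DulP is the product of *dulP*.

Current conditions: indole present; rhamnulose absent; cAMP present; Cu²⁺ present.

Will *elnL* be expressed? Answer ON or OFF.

OFF

Rhamnulose is absent, so TemX is active.
No repressor is bound and TemX is active, so *kulF* is transcribed.
So KulF is produced and active.
cAMP is present, so YilE is inactive.
Indole is present, so QuvT is active.
With repressor QuvT bound, *cilW* is not transcribed.
So CilW is not produced.
No repressor is bound and KulF is active, so *dulP* is transcribed.
So DulP is produced and active.
Cu²⁺ is present, so TorA is inactive.
No repressor is bound and DulP is active, so *cilD* is transcribed.
So CilD is produced and active.
With repressor CilD bound, *nerG* is not transcribed.
So NerG is not produced.
Required activator NerG is absent, so *elnL* is not transcribed.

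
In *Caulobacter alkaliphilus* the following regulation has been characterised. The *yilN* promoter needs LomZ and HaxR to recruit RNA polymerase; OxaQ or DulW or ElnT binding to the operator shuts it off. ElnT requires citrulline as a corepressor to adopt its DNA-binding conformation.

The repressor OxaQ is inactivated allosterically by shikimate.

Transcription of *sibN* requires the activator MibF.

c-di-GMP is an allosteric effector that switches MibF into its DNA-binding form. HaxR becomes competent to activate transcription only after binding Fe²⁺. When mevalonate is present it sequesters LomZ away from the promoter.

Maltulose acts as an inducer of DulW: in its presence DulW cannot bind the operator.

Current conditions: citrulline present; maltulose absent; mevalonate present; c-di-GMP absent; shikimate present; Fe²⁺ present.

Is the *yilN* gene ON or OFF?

OFF

Mevalonate is present, so LomZ is inactive.
Shikimate is present, so OxaQ is inactive.
Maltulose is absent, so DulW is active.
Fe²⁺ is present, so HaxR is active.
Citrulline is present, so ElnT is active.
With repressor DulW bound, *yilN* is not transcribed.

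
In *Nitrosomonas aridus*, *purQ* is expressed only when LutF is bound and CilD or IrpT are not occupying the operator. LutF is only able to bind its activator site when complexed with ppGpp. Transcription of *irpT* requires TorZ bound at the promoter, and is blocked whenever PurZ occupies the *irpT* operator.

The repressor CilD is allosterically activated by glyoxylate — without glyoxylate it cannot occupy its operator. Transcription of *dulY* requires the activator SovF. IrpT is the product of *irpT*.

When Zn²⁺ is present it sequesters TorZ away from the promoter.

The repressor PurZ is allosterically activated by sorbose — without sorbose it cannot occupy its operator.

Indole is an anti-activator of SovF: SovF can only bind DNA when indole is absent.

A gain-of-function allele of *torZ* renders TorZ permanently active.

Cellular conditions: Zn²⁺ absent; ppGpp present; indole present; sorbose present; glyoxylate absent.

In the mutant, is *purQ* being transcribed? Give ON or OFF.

ppGpp is present, so LutF is active.
Glyoxylate is absent, so CilD is inactive.
Sorbose is present, so PurZ is active.
TorZ is constitutively active in this strain.
With repressor PurZ bound, *irpT* is not transcribed.
So IrpT is not produced.
No repressor is bound and LutF is active, so *purQ* is transcribed.

ON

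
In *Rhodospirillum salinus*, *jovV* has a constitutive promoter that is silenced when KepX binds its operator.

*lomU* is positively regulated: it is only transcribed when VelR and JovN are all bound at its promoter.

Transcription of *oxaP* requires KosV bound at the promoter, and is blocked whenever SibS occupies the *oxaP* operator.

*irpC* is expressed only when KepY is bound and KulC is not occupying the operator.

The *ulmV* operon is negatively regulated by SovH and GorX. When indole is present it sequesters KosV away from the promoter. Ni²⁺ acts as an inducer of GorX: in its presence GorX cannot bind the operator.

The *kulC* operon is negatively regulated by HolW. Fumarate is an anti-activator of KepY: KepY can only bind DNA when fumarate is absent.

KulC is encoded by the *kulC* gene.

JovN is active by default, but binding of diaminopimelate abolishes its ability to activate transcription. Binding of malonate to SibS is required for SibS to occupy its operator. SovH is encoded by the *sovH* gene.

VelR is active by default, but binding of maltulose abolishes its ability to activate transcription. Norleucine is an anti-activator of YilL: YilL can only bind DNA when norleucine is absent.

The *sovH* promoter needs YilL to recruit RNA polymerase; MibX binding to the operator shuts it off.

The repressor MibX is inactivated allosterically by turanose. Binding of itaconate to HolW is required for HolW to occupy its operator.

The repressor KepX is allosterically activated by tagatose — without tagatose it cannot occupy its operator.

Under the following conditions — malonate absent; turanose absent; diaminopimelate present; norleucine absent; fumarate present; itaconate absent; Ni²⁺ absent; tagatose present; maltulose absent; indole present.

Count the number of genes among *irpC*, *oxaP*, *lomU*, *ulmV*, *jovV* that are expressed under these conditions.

0

Itaconate is absent, so HolW is inactive.
With no repressor bound, *kulC* is transcribed.
So KulC is produced and active.
Fumarate is present, so KepY is inactive.
With repressor KulC bound, *irpC* is not transcribed.
→ *irpC* is OFF.
Malonate is absent, so SibS is inactive.
Indole is present, so KosV is inactive.
Required activator KosV is absent, so *oxaP* is not transcribed.
→ *oxaP* is OFF.
Maltulose is absent, so VelR is active.
Diaminopimelate is present, so JovN is inactive.
Required activator JovN is absent, so *lomU* is not transcribed.
→ *lomU* is OFF.
Norleucine is absent, so YilL is active.
Turanose is absent, so MibX is active.
With repressor MibX bound, *sovH* is not transcribed.
So SovH is not produced.
Ni²⁺ is absent, so GorX is active.
With repressor GorX bound, *ulmV* is not transcribed.
→ *ulmV* is OFF.
Tagatose is present, so KepX is active.
With repressor KepX bound, *jovV* is not transcribed.
→ *jovV* is OFF.
0 of the 5 genes are transcribed.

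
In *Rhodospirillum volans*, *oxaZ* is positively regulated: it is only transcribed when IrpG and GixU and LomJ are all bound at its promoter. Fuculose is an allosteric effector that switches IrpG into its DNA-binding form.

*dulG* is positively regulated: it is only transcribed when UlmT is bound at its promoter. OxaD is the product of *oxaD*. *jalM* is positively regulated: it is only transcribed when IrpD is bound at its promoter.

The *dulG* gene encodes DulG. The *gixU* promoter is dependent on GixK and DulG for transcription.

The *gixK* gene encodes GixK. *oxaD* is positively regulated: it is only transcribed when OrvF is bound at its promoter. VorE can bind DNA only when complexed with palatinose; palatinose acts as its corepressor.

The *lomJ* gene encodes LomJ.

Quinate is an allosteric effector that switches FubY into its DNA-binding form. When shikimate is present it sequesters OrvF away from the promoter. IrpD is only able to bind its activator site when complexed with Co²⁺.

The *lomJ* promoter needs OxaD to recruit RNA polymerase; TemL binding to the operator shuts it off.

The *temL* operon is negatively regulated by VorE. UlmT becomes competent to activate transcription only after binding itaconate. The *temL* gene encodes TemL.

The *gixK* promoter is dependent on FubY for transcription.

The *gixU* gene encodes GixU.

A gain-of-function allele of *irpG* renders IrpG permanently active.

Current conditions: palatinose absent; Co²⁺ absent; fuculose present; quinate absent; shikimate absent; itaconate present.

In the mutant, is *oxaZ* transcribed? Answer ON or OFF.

OFF

IrpG is constitutively active in this strain.
Quinate is absent, so FubY is inactive.
Required activator FubY is absent, so *gixK* is not transcribed.
So GixK is not produced.
Itaconate is present, so UlmT is active.
No repressor is bound and UlmT is active, so *dulG* is transcribed.
So DulG is produced and active.
Required activator GixK is absent, so *gixU* is not transcribed.
So GixU is not produced.
Palatinose is absent, so VorE is inactive.
With no repressor bound, *temL* is transcribed.
So TemL is produced and active.
Shikimate is absent, so OrvF is active.
No repressor is bound and OrvF is active, so *oxaD* is transcribed.
So OxaD is produced and active.
With repressor TemL bound, *lomJ* is not transcribed.
So LomJ is not produced.
Required activator GixU is absent, so *oxaZ* is not transcribed.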